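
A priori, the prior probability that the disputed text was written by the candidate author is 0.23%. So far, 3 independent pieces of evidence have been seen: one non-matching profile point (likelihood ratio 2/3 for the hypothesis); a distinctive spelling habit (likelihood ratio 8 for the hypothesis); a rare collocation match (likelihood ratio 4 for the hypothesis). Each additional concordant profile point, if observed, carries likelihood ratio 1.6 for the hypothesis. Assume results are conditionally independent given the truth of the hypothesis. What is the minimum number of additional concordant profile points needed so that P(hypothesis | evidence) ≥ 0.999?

22

Prior odds = 0.0023/0.9977 = 23/9977.
Combined Bayes factor of the evidence already in hand = (2/3) × 8 × 4 = 64/3.
Odds after that evidence = (23/9977) × 64/3 = 1472/29931.
Target odds = 0.999/0.001 = 999.
Need 1.6ⁿ ≥ 999 ÷ (1472/29931) = 29901069/1472.
1.6²¹ ≈19342.8 falls short of 29901069/1472 but 1.6²² ≈30948.5 reaches it, so n = 22.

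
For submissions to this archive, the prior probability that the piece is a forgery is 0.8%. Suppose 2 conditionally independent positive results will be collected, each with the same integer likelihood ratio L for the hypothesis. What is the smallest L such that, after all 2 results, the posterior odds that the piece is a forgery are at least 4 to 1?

23

Prior odds = 0.008/0.992 = 1/124.
Target odds = 4.
Need L² ≥ 4 ÷ (1/124) = 496.
22² = 484 < 496 ≤ 529 = 23², so L = 23.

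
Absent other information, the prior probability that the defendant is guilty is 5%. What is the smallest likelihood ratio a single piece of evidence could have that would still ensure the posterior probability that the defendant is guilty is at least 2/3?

38

Prior odds = 0.05/0.95 = 1/19.
Target odds = (2/3)/(1/3) = 2.
Required Bayes factor = 2 ÷ (1/19) = 38.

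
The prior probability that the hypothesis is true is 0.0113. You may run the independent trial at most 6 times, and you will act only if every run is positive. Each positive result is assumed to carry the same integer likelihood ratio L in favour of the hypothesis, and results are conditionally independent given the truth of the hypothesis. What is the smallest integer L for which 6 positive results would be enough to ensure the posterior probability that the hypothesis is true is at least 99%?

5

Prior odds = 0.0113/0.9887 = 113/9887.
Target odds = 0.99/0.01 = 99.
Need L⁶ ≥ 99 ÷ (113/9887) = 978813/113.
4⁶ = 4096 < 978813/113 ≤ 15625 = 5⁶, so L = 5.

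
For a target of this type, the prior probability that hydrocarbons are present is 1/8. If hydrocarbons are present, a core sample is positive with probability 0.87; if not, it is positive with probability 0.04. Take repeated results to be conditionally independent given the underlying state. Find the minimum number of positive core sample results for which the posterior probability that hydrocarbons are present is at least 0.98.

Prior odds: 0.125 ÷ 0.875 = 1/7.
Likelihood ratio of a positive = 0.87/0.04 = 21.75.
Target posterior odds = 0.98/0.02 = 49.
Need (1/7) × 21.75ⁿ ≥ 49, i.e. 21.75ⁿ ≥ 343.
21.75¹ = 21.75 falls short of 343 but 21.75² = 473.0625 reaches it, so n = 2.

2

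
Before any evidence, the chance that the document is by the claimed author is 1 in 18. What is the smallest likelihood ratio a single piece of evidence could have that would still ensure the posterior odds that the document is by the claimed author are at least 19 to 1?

323

Prior odds = (1/18)/(17/18) = 1/17.
Target odds = 19.
Required Bayes factor = 19 ÷ (1/17) = 323.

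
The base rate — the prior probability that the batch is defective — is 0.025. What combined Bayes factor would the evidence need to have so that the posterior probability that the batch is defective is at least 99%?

Prior odds = 0.025/0.975 = 1/39.
Target odds = 0.99/0.01 = 99.
Required Bayes factor = 99 ÷ (1/39) = 3861.

3861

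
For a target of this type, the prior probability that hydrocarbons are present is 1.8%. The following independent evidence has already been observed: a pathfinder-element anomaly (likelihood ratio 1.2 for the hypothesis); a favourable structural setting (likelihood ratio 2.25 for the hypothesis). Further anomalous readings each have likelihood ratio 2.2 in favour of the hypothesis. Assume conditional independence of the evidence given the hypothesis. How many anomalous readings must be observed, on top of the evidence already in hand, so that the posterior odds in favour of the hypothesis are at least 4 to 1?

Prior odds = 0.018/0.982 = 9/491.
Combined Bayes factor of the evidence already in hand = 1.2 × 2.25 = 2.7.
Odds after that evidence = (9/491) × 2.7 = 243/4910.
Target odds = 4.
Need 2.2ⁿ ≥ 4 ÷ (243/4910) = 19640/243.
2.2⁵ = 51.53632 falls short of 19640/243 but 2.2⁶ = 1771561/15625 reaches it, so n = 6.

6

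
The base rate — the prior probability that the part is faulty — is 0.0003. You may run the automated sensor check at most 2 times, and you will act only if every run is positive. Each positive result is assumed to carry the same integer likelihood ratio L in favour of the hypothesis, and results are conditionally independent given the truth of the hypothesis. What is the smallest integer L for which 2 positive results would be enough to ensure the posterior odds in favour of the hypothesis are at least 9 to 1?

Prior odds = 0.0003/0.9997 = 3/9997.
Target odds = 9.
Need L² ≥ 9 ÷ (3/9997) = 29991.
173² = 29929 < 29991 ≤ 30276 = 174², so L = 174.

174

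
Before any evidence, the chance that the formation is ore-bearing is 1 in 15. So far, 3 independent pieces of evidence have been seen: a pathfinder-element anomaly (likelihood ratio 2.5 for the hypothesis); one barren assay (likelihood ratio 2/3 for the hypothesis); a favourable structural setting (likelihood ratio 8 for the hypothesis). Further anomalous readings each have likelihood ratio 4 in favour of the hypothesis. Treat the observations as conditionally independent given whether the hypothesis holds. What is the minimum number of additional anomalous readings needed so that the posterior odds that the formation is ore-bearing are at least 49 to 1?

Prior odds = (1/15)/(14/15) = 1/14.
Combined Bayes factor of the evidence already in hand = 2.5 × (2/3) × 8 = 40/3.
Odds after that evidence = (1/14) × 40/3 = 20/21.
Target odds = 49.
Need 4ⁿ ≥ 49 ÷ (20/21) = 51.45.
4² = 16 falls short of 51.45 but 4³ = 64 reaches it, so n = 3.

3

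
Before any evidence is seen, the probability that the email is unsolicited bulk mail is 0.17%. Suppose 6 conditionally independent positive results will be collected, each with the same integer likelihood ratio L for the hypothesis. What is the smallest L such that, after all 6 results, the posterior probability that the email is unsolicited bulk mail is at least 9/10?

Prior odds = 0.0017/0.9983 = 17/9983.
Target odds = 0.9/0.1 = 9.
Need L⁶ ≥ 9 ÷ (17/9983) = 89847/17.
4⁶ = 4096 < 89847/17 ≤ 15625 = 5⁶, so L = 5.

5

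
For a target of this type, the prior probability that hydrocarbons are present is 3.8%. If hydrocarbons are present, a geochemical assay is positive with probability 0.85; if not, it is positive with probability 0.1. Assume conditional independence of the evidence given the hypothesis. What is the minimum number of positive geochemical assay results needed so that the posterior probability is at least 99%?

Prior odds: 0.038 ÷ 0.962 = 19/481.
Likelihood ratio of a positive = 0.85/0.1 = 8.5.
Target odds: 0.99 ÷ 0.01 = 99.
Need (19/481) × 8.5ⁿ ≥ 99, i.e. 8.5ⁿ ≥ 47619/19.
8.5³ = 614.125 falls short of 47619/19 but 8.5⁴ = 5220.0625 reaches it, so n = 4.

4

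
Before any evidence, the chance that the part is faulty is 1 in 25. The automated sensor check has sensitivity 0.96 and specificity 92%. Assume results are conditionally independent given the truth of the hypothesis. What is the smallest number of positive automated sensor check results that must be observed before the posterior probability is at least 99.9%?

Prior odds: 0.04 ÷ 0.96 = 1/24.
False-positive rate = 1 − 0.92 = 0.08; likelihood ratio of a positive = 0.96/0.08 = 12.
Target odds: 0.999 ÷ 0.001 = 999.
Need (1/24) × 12ⁿ ≥ 999, i.e. 12ⁿ ≥ 23976.
12⁴ = 20736 falls short of 23976 but 12⁵ = 248832 reaches it, so n = 5.

5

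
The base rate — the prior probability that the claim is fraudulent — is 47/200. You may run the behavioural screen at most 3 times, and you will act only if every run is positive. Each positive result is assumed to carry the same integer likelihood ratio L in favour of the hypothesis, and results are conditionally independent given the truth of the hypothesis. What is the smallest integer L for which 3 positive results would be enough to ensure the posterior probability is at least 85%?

3

Prior odds = 0.235/0.765 = 47/153.
Target odds = 0.85/0.15 = 17/3.
Need L³ ≥ 17/3 ÷ (47/153) = 867/47.
2³ = 8 < 867/47 ≤ 27 = 3³, so L = 3.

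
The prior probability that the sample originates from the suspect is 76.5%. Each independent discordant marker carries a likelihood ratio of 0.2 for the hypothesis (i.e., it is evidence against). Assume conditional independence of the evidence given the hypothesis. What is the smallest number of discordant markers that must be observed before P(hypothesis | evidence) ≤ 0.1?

3

Prior odds = 0.765/0.235 = 153/47.
Likelihood ratio per discordant marker = 0.2.
Target posterior odds = 0.1/0.9 = 1/9.
Need (153/47) × 0.2ⁿ ≤ 1/9, i.e. 0.2ⁿ ≤ 47/1377.
0.2² = 0.04 is still above 47/1377 but 0.2³ = 0.008 is at or below it, so n = 3.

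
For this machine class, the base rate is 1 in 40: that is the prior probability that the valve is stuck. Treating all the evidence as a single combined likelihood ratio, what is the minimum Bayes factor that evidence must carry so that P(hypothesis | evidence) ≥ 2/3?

Prior odds = 0.025/0.975 = 1/39.
Target odds = (2/3)/(1/3) = 2.
Required Bayes factor = 2 ÷ (1/39) = 78.

78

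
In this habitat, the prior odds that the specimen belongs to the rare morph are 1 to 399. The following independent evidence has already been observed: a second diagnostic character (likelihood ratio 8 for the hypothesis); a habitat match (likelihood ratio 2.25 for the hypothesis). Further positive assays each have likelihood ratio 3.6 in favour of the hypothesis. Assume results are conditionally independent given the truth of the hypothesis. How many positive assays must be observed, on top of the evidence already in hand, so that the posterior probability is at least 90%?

5

Prior odds = 1/399.
Combined Bayes factor of the evidence already in hand = 8 × 2.25 = 18.
Odds after that evidence = (1/399) × 18 = 6/133.
Target odds = 0.9/0.1 = 9.
Need 3.6ⁿ ≥ 9 ÷ (6/133) = 199.5.
3.6⁴ = 167.9616 falls short of 199.5 but 3.6⁵ = 604.66176 reaches it, so n = 5.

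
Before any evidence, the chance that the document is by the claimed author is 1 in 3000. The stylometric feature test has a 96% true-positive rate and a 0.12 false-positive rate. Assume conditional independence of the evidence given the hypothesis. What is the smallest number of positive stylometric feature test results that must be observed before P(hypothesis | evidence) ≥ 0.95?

Prior odds: (1/3000) ÷ (2999/3000) = 1/2999.
Likelihood ratio of a positive result = 0.96/0.12 = 8.
Target posterior odds = 0.95/0.05 = 19.
Require 8ⁿ ≥ 19 ÷ (1/2999) = 56981.
8⁵ = 32768 falls short of 56981 but 8⁶ = 262144 reaches it, so n = 6.

6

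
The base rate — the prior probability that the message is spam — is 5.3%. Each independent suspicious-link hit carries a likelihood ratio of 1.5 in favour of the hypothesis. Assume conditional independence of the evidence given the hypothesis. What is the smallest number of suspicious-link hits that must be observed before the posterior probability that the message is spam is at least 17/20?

Prior odds: 0.053 ÷ 0.947 = 53/947.
Likelihood ratio per suspicious-link hit = 1.5.
Target posterior odds = 0.85/0.15 = 17/3.
Require 1.5ⁿ ≥ 17/3 ÷ (53/947) = 16099/159.
1.5¹¹ = 177147/2048 falls short of 16099/159 but 1.5¹² = 531441/4096 reaches it, so n = 12.

12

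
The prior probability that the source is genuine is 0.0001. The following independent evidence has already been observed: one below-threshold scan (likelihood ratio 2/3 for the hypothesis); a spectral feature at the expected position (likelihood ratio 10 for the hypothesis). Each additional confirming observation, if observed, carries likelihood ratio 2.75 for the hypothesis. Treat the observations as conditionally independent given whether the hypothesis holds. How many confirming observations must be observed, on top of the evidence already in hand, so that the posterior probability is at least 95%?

Prior odds = 0.0001/0.9999 = 1/9999.
Combined Bayes factor of the evidence already in hand = (2/3) × 10 = 20/3.
Odds after that evidence = (1/9999) × 20/3 = 20/29997.
Target odds = 0.95/0.05 = 19.
Need 2.75ⁿ ≥ 19 ÷ (20/29997) = 28497.15.
2.75¹⁰ ≈24735.9 falls short of 28497.15 but 2.75¹¹ ≈68023.6 reaches it, so n = 11.

11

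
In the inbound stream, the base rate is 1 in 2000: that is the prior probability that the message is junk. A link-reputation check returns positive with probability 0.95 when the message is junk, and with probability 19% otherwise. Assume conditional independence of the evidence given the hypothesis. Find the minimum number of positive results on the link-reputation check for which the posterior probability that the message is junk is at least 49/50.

8

Prior odds: 0.0005 ÷ 0.9995 = 1/1999.
Likelihood ratio of a positive result = 0.95/0.19 = 5.
Target odds: 0.98 ÷ 0.02 = 49.
Need (1/1999) × 5ⁿ ≥ 49, i.e. 5ⁿ ≥ 97951.
5⁷ = 78125 falls short of 97951 but 5⁸ = 390625 reaches it, so n = 8.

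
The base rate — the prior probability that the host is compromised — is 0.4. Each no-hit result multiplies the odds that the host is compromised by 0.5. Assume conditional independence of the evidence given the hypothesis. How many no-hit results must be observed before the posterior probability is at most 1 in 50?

Prior odds: 0.4 ÷ 0.6 = 2/3.
Likelihood ratio per no-hit result = 0.5.
Target odds: 0.02 ÷ 0.98 = 1/49.
Require 0.5ⁿ ≤ 1/49 ÷ (2/3) = 3/98.
0.5⁵ = 0.03125 is still above 3/98 but 0.5⁶ = 0.015625 is at or below it, so n = 6.

6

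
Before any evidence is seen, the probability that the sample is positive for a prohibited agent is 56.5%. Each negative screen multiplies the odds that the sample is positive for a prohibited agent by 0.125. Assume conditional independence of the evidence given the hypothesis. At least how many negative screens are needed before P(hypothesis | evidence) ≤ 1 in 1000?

4

Prior odds: 0.565 ÷ 0.435 = 113/87.
Likelihood ratio per negative screen = 0.125.
Target posterior odds = 0.001/0.999 = 1/999.
Require 0.125ⁿ ≤ 1/999 ÷ (113/87) = 29/37629.
0.125³ = 0.001953125 is still above 29/37629 but 0.125⁴ = 1/4096 is at or below it, so n = 4.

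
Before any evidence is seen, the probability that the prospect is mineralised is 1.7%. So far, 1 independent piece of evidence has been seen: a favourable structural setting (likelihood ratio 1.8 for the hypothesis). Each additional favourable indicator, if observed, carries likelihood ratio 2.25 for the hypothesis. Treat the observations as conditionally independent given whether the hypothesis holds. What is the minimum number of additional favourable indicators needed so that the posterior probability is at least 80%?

Prior odds = 0.017/0.983 = 17/983.
Bayes factor of the evidence already in hand = 1.8.
Odds after that evidence = (17/983) × 1.8 = 153/4915.
Target odds = 0.8/0.2 = 4.
Need 2.25ⁿ ≥ 4 ÷ (153/4915) = 19660/153.
2.25⁵ = 59049/1024 falls short of 19660/153 but 2.25⁶ = 531441/4096 reaches it, so n = 6.

6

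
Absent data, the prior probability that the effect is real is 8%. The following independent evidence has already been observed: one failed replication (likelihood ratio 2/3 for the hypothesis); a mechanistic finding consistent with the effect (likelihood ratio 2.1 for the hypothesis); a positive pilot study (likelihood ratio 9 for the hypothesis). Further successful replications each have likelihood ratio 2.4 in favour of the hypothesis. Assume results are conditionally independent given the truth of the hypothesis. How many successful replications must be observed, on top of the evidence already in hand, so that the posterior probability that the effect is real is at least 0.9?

3

Prior odds = 0.08/0.92 = 2/23.
Combined Bayes factor of the evidence already in hand = (2/3) × 2.1 × 9 = 12.6.
Odds after that evidence = (2/23) × 12.6 = 126/115.
Target odds = 0.9/0.1 = 9.
Need 2.4ⁿ ≥ 9 ÷ (126/115) = 115/14.
2.4² = 5.76 falls short of 115/14 but 2.4³ = 13.824 reaches it, so n = 3.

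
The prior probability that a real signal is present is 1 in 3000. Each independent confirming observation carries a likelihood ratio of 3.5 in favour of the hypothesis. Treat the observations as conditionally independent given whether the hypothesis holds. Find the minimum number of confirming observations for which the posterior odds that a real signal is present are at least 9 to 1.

Prior odds = (1/3000)/(2999/3000) = 1/2999.
Likelihood ratio per confirming observation = 3.5.
Target odds = 9.
Need (1/2999) × 3.5ⁿ ≥ 9, i.e. 3.5ⁿ ≥ 26991.
3.5⁸ = 5764801/256 falls short of 26991 but 3.5⁹ = 40353607/512 reaches it, so n = 9.

9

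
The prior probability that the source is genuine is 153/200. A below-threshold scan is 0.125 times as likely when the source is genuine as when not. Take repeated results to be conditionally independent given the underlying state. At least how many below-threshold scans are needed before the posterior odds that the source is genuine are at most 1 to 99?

3

Prior odds = 0.765/0.235 = 153/47.
Likelihood ratio per below-threshold scan = 0.125.
Target odds = 1/99.
Require 0.125ⁿ ≤ 1/99 ÷ (153/47) = 47/15147.
0.125² = 0.015625 is still above 47/15147 but 0.125³ = 0.001953125 is at or below it, so n = 3.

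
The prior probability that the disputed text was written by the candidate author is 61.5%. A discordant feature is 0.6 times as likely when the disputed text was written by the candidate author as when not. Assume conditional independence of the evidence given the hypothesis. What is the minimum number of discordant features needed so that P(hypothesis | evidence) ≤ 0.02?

9

Prior odds: 0.615 ÷ 0.385 = 123/77.
Likelihood ratio per discordant feature = 0.6.
Target odds: 0.02 ÷ 0.98 = 1/49.
Need (123/77) × 0.6ⁿ ≤ 1/49, i.e. 0.6ⁿ ≤ 11/861.
0.6⁸ = 6561/390625 is still above 11/861 but 0.6⁹ = 19683/1953125 is at or below it, so n = 9.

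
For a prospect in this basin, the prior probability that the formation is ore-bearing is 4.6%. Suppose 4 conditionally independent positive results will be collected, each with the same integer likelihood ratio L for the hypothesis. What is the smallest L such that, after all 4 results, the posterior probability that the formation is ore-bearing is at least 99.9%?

12

Prior odds = 0.046/0.954 = 23/477.
Target odds = 0.999/0.001 = 999.
Need L⁴ ≥ 999 ÷ (23/477) = 476523/23.
11⁴ = 14641 < 476523/23 ≤ 20736 = 12⁴, so L = 12.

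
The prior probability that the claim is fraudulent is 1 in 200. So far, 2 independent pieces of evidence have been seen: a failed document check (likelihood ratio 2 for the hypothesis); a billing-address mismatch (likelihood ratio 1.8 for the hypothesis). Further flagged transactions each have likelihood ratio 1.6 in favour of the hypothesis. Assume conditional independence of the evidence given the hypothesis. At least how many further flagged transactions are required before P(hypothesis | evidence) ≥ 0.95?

Prior odds = 0.005/0.995 = 1/199.
Combined Bayes factor of the evidence already in hand = 2 × 1.8 = 3.6.
Odds after that evidence = (1/199) × 3.6 = 18/995.
Target odds = 0.95/0.05 = 19.
Need 1.6ⁿ ≥ 19 ÷ (18/995) = 18905/18.
1.6¹⁴ ≈720.576 falls short of 18905/18 but 1.6¹⁵ ≈1152.92 reaches it, so n = 15.

15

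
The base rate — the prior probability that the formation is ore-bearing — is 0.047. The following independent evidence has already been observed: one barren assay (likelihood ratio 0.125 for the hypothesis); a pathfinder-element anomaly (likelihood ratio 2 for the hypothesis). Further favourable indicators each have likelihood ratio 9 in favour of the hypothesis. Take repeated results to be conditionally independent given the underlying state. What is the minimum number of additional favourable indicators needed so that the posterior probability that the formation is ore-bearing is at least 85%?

Prior odds = 0.047/0.953 = 47/953.
Combined Bayes factor of the evidence already in hand = 0.125 × 2 = 0.25.
Odds after that evidence = (47/953) × 0.25 = 47/3812.
Target odds = 0.85/0.15 = 17/3.
Need 9ⁿ ≥ 17/3 ÷ (47/3812) = 64804/141.
9² = 81 falls short of 64804/141 but 9³ = 729 reaches it, so n = 3.

3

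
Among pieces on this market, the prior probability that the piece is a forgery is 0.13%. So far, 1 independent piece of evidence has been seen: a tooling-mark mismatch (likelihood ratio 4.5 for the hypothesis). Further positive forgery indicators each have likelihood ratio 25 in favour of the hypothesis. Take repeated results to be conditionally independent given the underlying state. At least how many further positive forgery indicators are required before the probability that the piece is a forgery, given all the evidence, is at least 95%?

3

Prior odds = 0.0013/0.9987 = 13/9987.
Bayes factor of the evidence already in hand = 4.5.
Odds after that evidence = (13/9987) × 4.5 = 39/6658.
Target odds = 0.95/0.05 = 19.
Need 25ⁿ ≥ 19 ÷ (39/6658) = 126502/39.
25² = 625 falls short of 126502/39 but 25³ = 15625 reaches it, so n = 3.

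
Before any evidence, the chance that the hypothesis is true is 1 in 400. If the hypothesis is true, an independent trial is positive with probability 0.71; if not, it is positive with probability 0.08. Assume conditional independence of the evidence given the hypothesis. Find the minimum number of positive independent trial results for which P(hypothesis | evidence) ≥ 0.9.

4

Prior odds = 0.0025/0.9975 = 1/399.
Likelihood ratio of a positive = 0.71/0.08 = 8.875.
Target posterior odds = 0.9/0.1 = 9.
Need (1/399) × 8.875ⁿ ≥ 9, i.e. 8.875ⁿ ≥ 3591.
8.875³ = 357911/512 falls short of 3591 but 8.875⁴ = 25411681/4096 reaches it, so n = 4.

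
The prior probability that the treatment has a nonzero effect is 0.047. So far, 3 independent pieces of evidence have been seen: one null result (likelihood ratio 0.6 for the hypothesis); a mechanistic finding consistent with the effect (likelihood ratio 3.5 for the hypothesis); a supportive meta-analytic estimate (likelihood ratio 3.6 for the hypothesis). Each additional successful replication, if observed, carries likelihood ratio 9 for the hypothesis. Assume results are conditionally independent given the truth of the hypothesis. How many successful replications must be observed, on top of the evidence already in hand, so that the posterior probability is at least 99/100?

3

Prior odds = 0.047/0.953 = 47/953.
Combined Bayes factor of the evidence already in hand = 0.6 × 3.5 × 3.6 = 7.56.
Odds after that evidence = (47/953) × 7.56 = 8883/23825.
Target odds = 0.99/0.01 = 99.
Need 9ⁿ ≥ 99 ÷ (8883/23825) = 262075/987.
9² = 81 falls short of 262075/987 but 9³ = 729 reaches it, so n = 3.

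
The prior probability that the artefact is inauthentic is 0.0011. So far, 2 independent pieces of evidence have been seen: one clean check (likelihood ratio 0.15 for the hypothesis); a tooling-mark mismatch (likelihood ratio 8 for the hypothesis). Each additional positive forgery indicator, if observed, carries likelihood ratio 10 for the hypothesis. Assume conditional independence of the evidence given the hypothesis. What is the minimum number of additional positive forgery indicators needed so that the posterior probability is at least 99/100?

Prior odds = 0.0011/0.9989 = 11/9989.
Combined Bayes factor of the evidence already in hand = 0.15 × 8 = 1.2.
Odds after that evidence = (11/9989) × 1.2 = 66/49945.
Target odds = 0.99/0.01 = 99.
Need 10ⁿ ≥ 99 ÷ (66/49945) = 74917.5.
10⁴ = 10000 falls short of 74917.5 but 10⁵ = 100000 reaches it, so n = 5.

5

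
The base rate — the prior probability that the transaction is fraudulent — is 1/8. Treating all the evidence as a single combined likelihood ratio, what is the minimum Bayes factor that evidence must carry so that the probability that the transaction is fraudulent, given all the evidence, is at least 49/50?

343

Prior odds = 0.125/0.875 = 1/7.
Target odds = 0.98/0.02 = 49.
Required Bayes factor = 49 ÷ (1/7) = 343.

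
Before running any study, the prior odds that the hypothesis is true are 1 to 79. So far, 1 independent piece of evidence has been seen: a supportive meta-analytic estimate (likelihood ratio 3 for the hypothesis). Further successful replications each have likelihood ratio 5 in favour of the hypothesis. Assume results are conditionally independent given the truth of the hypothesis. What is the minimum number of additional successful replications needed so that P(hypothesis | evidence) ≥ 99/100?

5

Prior odds = 1/79.
Bayes factor of the evidence already in hand = 3.
Odds after that evidence = (1/79) × 3 = 3/79.
Target odds = 0.99/0.01 = 99.
Need 5ⁿ ≥ 99 ÷ (3/79) = 2607.
5⁴ = 625 falls short of 2607 but 5⁵ = 3125 reaches it, so n = 5.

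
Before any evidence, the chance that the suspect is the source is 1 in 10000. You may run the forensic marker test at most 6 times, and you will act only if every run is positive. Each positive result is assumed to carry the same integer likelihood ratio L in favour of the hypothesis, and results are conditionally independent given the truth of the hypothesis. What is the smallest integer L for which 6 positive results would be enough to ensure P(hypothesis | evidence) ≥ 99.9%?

15

Prior odds = 0.0001/0.9999 = 1/9999.
Target odds = 0.999/0.001 = 999.
Need L⁶ ≥ 999 ÷ (1/9999) = 9989001.
14⁶ = 7529536 < 9989001 ≤ 11390625 = 15⁶, so L = 15.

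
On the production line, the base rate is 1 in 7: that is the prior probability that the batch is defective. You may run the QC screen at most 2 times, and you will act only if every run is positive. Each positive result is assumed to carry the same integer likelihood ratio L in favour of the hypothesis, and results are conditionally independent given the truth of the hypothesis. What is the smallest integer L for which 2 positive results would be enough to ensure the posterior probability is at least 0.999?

78

Prior odds = (1/7)/(6/7) = 1/6.
Target odds = 0.999/0.001 = 999.
Need L² ≥ 999 ÷ (1/6) = 5994.
77² = 5929 < 5994 ≤ 6084 = 78², so L = 78.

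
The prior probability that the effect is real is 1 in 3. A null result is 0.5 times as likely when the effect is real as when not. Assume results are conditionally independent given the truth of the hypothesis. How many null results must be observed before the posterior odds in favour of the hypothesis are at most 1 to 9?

Prior odds = (1/3)/(2/3) = 0.5.
Likelihood ratio per null result = 0.5.
Target odds = 1/9.
Require 0.5ⁿ ≤ 1/9 ÷ 0.5 = 2/9.
0.5² = 0.25 is still above 2/9 but 0.5³ = 0.125 is at or below it, so n = 3.

3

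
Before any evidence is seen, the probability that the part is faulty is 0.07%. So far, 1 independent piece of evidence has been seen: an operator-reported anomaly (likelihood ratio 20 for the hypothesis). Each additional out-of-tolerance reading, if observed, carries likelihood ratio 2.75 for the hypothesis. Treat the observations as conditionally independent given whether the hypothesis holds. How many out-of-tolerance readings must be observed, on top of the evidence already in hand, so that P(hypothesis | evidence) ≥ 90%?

7

Prior odds = 0.0007/0.9993 = 7/9993.
Bayes factor of the evidence already in hand = 20.
Odds after that evidence = (7/9993) × 20 = 140/9993.
Target odds = 0.9/0.1 = 9.
Need 2.75ⁿ ≥ 9 ÷ (140/9993) = 89937/140.
2.75⁶ = 1771561/4096 falls short of 89937/140 but 2.75⁷ = 19487171/16384 reaches it, so n = 7.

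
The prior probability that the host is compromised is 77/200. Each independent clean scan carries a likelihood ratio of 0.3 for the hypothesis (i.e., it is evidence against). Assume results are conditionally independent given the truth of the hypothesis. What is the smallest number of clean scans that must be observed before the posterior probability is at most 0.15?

Prior odds: 0.385 ÷ 0.615 = 77/123.
Likelihood ratio per clean scan = 0.3.
Target odds: 0.15 ÷ 0.85 = 3/17.
Need (77/123) × 0.3ⁿ ≤ 3/17, i.e. 0.3ⁿ ≤ 369/1309.
0.3¹ = 0.3 is still above 369/1309 but 0.3² = 0.09 is at or below it, so n = 2.

2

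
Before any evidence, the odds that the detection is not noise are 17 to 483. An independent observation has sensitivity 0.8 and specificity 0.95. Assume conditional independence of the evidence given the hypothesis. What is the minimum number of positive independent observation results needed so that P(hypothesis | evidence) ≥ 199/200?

Prior odds = 17/483.
False-positive rate = 1 − 0.95 = 0.05; likelihood ratio of a positive = 0.8/0.05 = 16.
Target odds: 0.995 ÷ 0.005 = 199.
Require 16ⁿ ≥ 199 ÷ (17/483) = 96117/17.
16³ = 4096 falls short of 96117/17 but 16⁴ = 65536 reaches it, so n = 4.

4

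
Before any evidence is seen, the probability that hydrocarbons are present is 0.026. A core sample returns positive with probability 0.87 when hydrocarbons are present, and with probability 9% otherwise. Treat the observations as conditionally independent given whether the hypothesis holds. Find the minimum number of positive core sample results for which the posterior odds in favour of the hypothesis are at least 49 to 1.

Prior odds = 0.026/0.974 = 13/487.
Likelihood ratio of a positive result = 0.87/0.09 = 29/3.
Target odds = 49.
Need (13/487) × (29/3)ⁿ ≥ 49, i.e. (29/3)ⁿ ≥ 23863/13.
(29/3)³ = 24389/27 falls short of 23863/13 but (29/3)⁴ = 707281/81 reaches it, so n = 4.

4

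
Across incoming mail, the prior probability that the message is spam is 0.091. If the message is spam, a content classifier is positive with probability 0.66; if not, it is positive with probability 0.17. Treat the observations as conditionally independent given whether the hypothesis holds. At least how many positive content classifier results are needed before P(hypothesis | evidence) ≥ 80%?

Prior odds = 0.091/0.909 = 91/909.
Likelihood ratio of a positive = 0.66/0.17 = 66/17.
Target odds: 0.8 ÷ 0.2 = 4.
Require (66/17)ⁿ ≥ 4 ÷ (91/909) = 3636/91.
(66/17)² = 4356/289 falls short of 3636/91 but (66/17)³ = 287496/4913 reaches it, so n = 3.

3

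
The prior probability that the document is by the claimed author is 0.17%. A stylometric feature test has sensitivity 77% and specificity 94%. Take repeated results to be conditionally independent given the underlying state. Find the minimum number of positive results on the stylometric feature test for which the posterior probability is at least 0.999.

Prior odds = 0.0017/0.9983 = 17/9983.
False-positive rate = 1 − 0.94 = 0.06; likelihood ratio of a positive = 0.77/0.06 = 77/6.
Target posterior odds = 0.999/0.001 = 999.
Require (77/6)ⁿ ≥ 999 ÷ (17/9983) = 9973017/17.
(77/6)⁵ ≈348095 falls short of 9973017/17 but (77/6)⁶ ≈4.46721e+06 reaches it, so n = 6.

6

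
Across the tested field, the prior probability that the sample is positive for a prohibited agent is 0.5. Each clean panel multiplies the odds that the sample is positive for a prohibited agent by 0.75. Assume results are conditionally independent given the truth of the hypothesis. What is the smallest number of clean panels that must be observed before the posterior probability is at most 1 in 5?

Prior odds = 0.5/0.5 = 1.
Likelihood ratio per clean panel = 0.75.
Target odds: 0.2 ÷ 0.8 = 0.25.
Need 1 × 0.75ⁿ ≤ 0.25, i.e. 0.75ⁿ ≤ 0.25.
0.75⁴ = 0.31640625 is still above 0.25 but 0.75⁵ = 243/1024 is at or below it, so n = 5.

5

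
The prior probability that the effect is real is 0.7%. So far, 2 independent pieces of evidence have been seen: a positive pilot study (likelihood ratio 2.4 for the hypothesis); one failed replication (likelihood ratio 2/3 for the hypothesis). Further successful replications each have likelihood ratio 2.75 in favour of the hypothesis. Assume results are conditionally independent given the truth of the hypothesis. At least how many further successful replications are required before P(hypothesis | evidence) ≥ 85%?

7

Prior odds = 0.007/0.993 = 7/993.
Combined Bayes factor of the evidence already in hand = 2.4 × (2/3) = 1.6.
Odds after that evidence = (7/993) × 1.6 = 56/4965.
Target odds = 0.85/0.15 = 17/3.
Need 2.75ⁿ ≥ 17/3 ÷ (56/4965) = 28135/56.
2.75⁶ = 1771561/4096 falls short of 28135/56 but 2.75⁷ = 19487171/16384 reaches it, so n = 7.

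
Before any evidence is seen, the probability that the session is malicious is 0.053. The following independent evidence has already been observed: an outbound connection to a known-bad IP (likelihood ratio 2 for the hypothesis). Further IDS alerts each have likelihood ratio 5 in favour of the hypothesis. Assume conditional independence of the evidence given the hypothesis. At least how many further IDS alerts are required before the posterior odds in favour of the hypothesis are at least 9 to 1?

3

Prior odds = 0.053/0.947 = 53/947.
Bayes factor of the evidence already in hand = 2.
Odds after that evidence = (53/947) × 2 = 106/947.
Target odds = 9.
Need 5ⁿ ≥ 9 ÷ (106/947) = 8523/106.
5² = 25 falls short of 8523/106 but 5³ = 125 reaches it, so n = 3.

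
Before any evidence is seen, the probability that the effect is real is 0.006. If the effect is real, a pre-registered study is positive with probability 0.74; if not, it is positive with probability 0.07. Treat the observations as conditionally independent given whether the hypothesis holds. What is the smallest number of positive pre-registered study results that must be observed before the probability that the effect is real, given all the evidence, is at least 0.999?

6

Prior odds = 0.006/0.994 = 3/497.
Likelihood ratio of a positive = 0.74/0.07 = 74/7.
Target posterior odds = 0.999/0.001 = 999.
Need (3/497) × (74/7)ⁿ ≥ 999, i.e. (74/7)ⁿ ≥ 165501.
(74/7)⁵ ≈132029 falls short of 165501 but (74/7)⁶ ≈1.39573e+06 reaches it, so n = 6.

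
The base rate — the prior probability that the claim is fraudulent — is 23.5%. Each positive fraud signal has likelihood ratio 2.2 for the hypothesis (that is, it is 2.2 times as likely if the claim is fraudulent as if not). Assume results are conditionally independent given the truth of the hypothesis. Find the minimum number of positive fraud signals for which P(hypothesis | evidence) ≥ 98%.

7

Prior odds: 0.235 ÷ 0.765 = 47/153.
Likelihood ratio per positive fraud signal = 2.2.
Target odds: 0.98 ÷ 0.02 = 49.
Need (47/153) × 2.2ⁿ ≥ 49, i.e. 2.2ⁿ ≥ 7497/47.
2.2⁶ = 1771561/15625 falls short of 7497/47 but 2.2⁷ = 19487171/78125 reaches it, so n = 7.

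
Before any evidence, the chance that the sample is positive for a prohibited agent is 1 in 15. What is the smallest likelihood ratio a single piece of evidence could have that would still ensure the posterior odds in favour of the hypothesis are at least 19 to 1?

Prior odds = (1/15)/(14/15) = 1/14.
Target odds = 19.
Required Bayes factor = 19 ÷ (1/14) = 266.

266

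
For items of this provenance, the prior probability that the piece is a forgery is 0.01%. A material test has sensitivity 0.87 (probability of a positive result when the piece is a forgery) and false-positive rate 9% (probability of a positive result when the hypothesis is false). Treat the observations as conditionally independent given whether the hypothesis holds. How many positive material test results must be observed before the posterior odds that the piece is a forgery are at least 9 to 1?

Prior odds = 0.0001/0.9999 = 1/9999.
Likelihood ratio of a positive result = 0.87/0.09 = 29/3.
Target odds = 9.
Require (29/3)ⁿ ≥ 9 ÷ (1/9999) = 89991.
(29/3)⁵ = 20511149/243 falls short of 89991 but (29/3)⁶ = 594823321/729 reaches it, so n = 6.

6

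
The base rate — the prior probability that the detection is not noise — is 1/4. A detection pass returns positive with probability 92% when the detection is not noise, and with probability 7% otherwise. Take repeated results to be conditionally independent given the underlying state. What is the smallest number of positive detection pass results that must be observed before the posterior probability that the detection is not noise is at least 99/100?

3

Prior odds: 0.25 ÷ 0.75 = 1/3.
Likelihood ratio of a positive result = 0.92/0.07 = 92/7.
Target posterior odds = 0.99/0.01 = 99.
Need (1/3) × (92/7)ⁿ ≥ 99, i.e. (92/7)ⁿ ≥ 297.
(92/7)² = 8464/49 falls short of 297 but (92/7)³ = 778688/343 reaches it, so n = 3.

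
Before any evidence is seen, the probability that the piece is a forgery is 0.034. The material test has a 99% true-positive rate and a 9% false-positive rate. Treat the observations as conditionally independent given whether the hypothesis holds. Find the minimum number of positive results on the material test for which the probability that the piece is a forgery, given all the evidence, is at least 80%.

Prior odds: 0.034 ÷ 0.966 = 17/483.
Likelihood ratio of a positive result = 0.99/0.09 = 11.
Target posterior odds = 0.8/0.2 = 4.
Need (17/483) × 11ⁿ ≥ 4, i.e. 11ⁿ ≥ 1932/17.
11¹ = 11 falls short of 1932/17 but 11² = 121 reaches it, so n = 2.

2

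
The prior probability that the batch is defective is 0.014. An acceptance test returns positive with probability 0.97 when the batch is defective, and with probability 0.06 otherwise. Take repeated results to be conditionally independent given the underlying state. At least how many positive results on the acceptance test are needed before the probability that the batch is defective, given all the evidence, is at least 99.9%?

5

Prior odds: 0.014 ÷ 0.986 = 7/493.
Likelihood ratio of a positive result = 0.97/0.06 = 97/6.
Target posterior odds = 0.999/0.001 = 999.
Require (97/6)ⁿ ≥ 999 ÷ (7/493) = 492507/7.
(97/6)⁴ = 88529281/1296 falls short of 492507/7 but (97/6)⁵ ≈1.10434e+06 reaches it, so n = 5.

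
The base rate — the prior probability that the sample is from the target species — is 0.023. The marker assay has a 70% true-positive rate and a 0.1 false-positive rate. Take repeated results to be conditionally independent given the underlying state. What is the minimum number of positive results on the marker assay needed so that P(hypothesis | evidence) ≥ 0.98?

4

Prior odds = 0.023/0.977 = 23/977.
Likelihood ratio of a positive result = 0.7/0.1 = 7.
Target posterior odds = 0.98/0.02 = 49.
Require 7ⁿ ≥ 49 ÷ (23/977) = 47873/23.
7³ = 343 falls short of 47873/23 but 7⁴ = 2401 reaches it, so n = 4.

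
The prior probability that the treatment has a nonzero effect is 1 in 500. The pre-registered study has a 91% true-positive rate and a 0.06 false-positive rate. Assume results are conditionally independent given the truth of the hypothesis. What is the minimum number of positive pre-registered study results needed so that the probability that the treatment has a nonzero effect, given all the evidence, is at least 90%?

4

Prior odds = 0.002/0.998 = 1/499.
Likelihood ratio of a positive result = 0.91/0.06 = 91/6.
Target posterior odds = 0.9/0.1 = 9.
Require (91/6)ⁿ ≥ 9 ÷ (1/499) = 4491.
(91/6)³ = 753571/216 falls short of 4491 but (91/6)⁴ = 68574961/1296 reaches it, so n = 4.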